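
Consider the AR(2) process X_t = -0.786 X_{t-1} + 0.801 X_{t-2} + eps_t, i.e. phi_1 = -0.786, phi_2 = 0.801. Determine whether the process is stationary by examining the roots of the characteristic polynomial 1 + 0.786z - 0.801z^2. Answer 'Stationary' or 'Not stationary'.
\text{Not stationary}

The AR(p) characteristic polynomial is P(z) = 1 + 0.786z - 0.801z^2.
Stationarity requires all roots to lie outside the unit circle, i.e. |z| > 1 for every root.
Set 1 + (0.786) z + (-0.801) z^2 = 0, i.e. a z^2 + b z + c = 0 with a = -0.801, b = 0.786, c = 1.
Discriminant D = b^2 - 4ac = (0.786)^2 - 4*(-0.801)*1 = 0.617796 - (-3.204) = 3.821796.
D >= 0, so the roots are real: z = (-b +/- sqrt(D)) / (2a) = (-0.786 +/- 1.954941) / (-1.602).
  z_1 = (-0.786 + 1.954941) / (-1.602) = -0.7297,   |z_1| = 0.7297.
  z_2 = (-0.786 - 1.954941) / (-1.602) = 1.7109,   |z_2| = 1.7109.
Moduli of all roots: 0.7297, 1.7109.
All moduli strictly greater than 1? No.
Verdict: Not stationary.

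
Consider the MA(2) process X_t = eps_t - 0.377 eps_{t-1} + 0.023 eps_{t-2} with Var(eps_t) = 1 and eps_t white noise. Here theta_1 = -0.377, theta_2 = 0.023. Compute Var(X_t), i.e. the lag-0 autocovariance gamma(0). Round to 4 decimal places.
\gamma(0) = 1.1427

For an MA(q) process X_t = eps_t + sum_i theta_i eps_{t-i} with
Var(eps_t) = sigma^2, the variance is
  gamma(0) = sigma^2 * (1 + sum_i theta_i^2).
  sum_i theta_i^2 = (-0.377)^2 + (0.023)^2 = 0.142129 + 0.000529 = 0.142658.
  gamma(0) = 1 * (1 + 0.142658) = 1 * 1.142658 = 1.142658, which rounds to 1.1427.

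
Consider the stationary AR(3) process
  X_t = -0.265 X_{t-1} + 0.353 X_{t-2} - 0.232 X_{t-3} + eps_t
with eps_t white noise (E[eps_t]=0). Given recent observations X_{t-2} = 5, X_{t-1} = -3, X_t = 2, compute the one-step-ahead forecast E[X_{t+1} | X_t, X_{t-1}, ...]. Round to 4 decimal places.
E[X_{t+1} \mid \mathcal F_t] = -2.7490

For an AR(p) model X_t = c + sum_i phi_i X_{t-i} + eps_t, the
one-step-ahead conditional mean is
  E[X_{t+1} | X_t, ...] = c + sum_i phi_i X_{t+1-i}.
Substitute known values:
  E[X_{t+1} | ...] = (-0.265) * (2) + (0.353) * (-3) + (-0.232) * (5)
                   = -2.7490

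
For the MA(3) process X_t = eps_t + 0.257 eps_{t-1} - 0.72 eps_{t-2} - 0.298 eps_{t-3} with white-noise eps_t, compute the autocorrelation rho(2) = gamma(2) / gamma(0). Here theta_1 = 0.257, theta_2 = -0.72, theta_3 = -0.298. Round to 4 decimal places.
\rho(2) = -0.4761

For an MA(q) process with theta_0 = 1, the autocovariance is
  gamma(k) = sigma^2 * sum_{i=0..q-k} theta_i * theta_{i+k},
and rho(k) = gamma(k) / gamma(0). Sigma^2 cancels.
  numerator   = (1)*(-0.72) + (0.257)*(-0.298) = -0.796586.
  denominator = (1)^2 + (0.257)^2 + (-0.72)^2 + (-0.298)^2 = 1.673253.
  rho(2) = -0.796586 / 1.673253 = -0.4761.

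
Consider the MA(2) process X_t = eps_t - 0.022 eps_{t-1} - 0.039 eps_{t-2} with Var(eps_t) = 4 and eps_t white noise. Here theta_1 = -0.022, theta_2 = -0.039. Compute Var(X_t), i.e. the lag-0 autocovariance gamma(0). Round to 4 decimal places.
\gamma(0) = 4.0080

For an MA(q) process X_t = eps_t + sum_i theta_i eps_{t-i} with
Var(eps_t) = sigma^2, the variance is
  gamma(0) = sigma^2 * (1 + sum_i theta_i^2).
  sum_i theta_i^2 = (-0.022)^2 + (-0.039)^2 = 0.000484 + 0.001521 = 0.002005.
  gamma(0) = 4 * (1 + 0.002005) = 4 * 1.002005 = 4.00802, which rounds to 4.0080.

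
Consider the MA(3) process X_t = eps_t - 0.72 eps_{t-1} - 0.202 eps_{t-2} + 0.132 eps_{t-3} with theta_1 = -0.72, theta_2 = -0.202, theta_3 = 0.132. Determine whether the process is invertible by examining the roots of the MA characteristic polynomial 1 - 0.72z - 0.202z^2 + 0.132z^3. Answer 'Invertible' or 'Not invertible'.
\text{Invertible}

The MA(q) characteristic polynomial is P(z) = 1 - 0.72z - 0.202z^2 + 0.132z^3.
Invertibility requires all roots to lie outside the unit circle, i.e. |z| > 1 for every root.
Degree 3: look for a simple real root z0 first, then factor out (1 - z/z0) and solve the remaining quadratic.
Testing z0 = 2.5: P(2.5) = 1 + (-0.72)(2.5) + (-0.202)(2.5)^2 + (0.132)(2.5)^3
  = 1 + (-1.8) + (-1.2625) + (2.0625) = 0.  So z_0 = 2.5 is a root, |z_0| = 2.5.
Divide out the factor (1 - 0.4 z) = (1 - z/z0) (since 1/z0 = 0.4):
  P(z) = (1 - 0.4 z)(1 + (-0.32) z + (-0.33) z^2)
  [check: z-coef -0.32 - (0.4) = -0.72; z^2-coef -0.33 - (0.4)(-0.32) = -0.202; z^3-coef -(0.4)(-0.33) = 0.132.]
Remaining roots from the quadratic factor 1 + (-0.32) z + (-0.33) z^2:
  Set 1 + (-0.32) z + (-0.33) z^2 = 0, i.e. a z^2 + b z + c = 0 with a = -0.33, b = -0.32, c = 1.
  Discriminant D = b^2 - 4ac = (-0.32)^2 - 4*(-0.33)*1 = 0.1024 - (-1.32) = 1.4224.
  D >= 0, so the roots are real: z = (-b +/- sqrt(D)) / (2a) = (0.32 +/- 1.192644) / (-0.66).
    z_1 = (0.32 + 1.192644) / (-0.66) = -2.2919,   |z_1| = 2.2919.
    z_2 = (0.32 - 1.192644) / (-0.66) = 1.3222,   |z_2| = 1.3222.
Moduli of all roots: 2.5000, 2.2919, 1.3222.
All moduli strictly greater than 1? Yes.
Verdict: Invertible.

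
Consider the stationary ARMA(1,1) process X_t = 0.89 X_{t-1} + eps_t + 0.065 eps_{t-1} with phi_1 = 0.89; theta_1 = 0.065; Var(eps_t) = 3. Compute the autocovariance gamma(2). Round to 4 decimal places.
\gamma(2) = 12.9743

Multiply the model equation by X_{t-k} and take expectations. With theta_0 = psi_0 = 1 and psi_j the MA(infinity) weights, this gives
  gamma(k) - sum_i phi_i gamma(k-i) = c_k,
  c_k = sigma^2 * sum_{j=k..q} theta_j psi_{j-k}   (c_k = 0 for k > q),
using gamma(-m) = gamma(m).
psi-weights needed (psi_j = theta_j + sum_i phi_i psi_{j-i}):
  psi_1 = theta_1 + phi_1 = 0.065 + (0.89) = 0.955
Right-hand sides:
  c_0 = sigma^2 (1 + theta_1 psi_1) = 3 * (1 + (0.065)(0.955)) = 3 * 1.062075 = 3.186225
  c_1 = sigma^2 theta_1 = 3 * (0.065) = 0.195
  c_2 = 0
Equations for k = 0 and k = 1 (AR order 1):
  gamma(0) = phi_1 gamma(1) + c_0
  gamma(1) = phi_1 gamma(0) + c_1
Substituting the second into the first: gamma(0) (1 - phi_1^2) = c_0 + phi_1 c_1, so
  gamma(0) = (c_0 + phi_1 c_1) / (1 - phi_1^2) = (3.186225 + (0.89)(0.195)) / (1 - (0.89)^2) = 3.359775 / 0.2079 = 16.160534.
  gamma(1) = phi_1 gamma(0) + c_1 = (0.89)(16.160534) + (0.195) = 14.577875.
For k = 2 (> q): gamma(2) = phi_1 gamma(1) = (0.89)(14.577875) = 12.974309.
Therefore gamma(2) = 12.9743 (to 4 decimal places).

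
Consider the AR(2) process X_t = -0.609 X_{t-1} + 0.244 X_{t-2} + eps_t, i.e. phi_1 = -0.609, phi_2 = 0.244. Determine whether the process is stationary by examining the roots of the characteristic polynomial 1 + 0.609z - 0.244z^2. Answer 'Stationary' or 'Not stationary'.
\text{Stationary}

The AR(p) characteristic polynomial is P(z) = 1 + 0.609z - 0.244z^2.
Stationarity requires all roots to lie outside the unit circle, i.e. |z| > 1 for every root.
Set 1 + (0.609) z + (-0.244) z^2 = 0, i.e. a z^2 + b z + c = 0 with a = -0.244, b = 0.609, c = 1.
Discriminant D = b^2 - 4ac = (0.609)^2 - 4*(-0.244)*1 = 0.370881 - (-0.976) = 1.346881.
D >= 0, so the roots are real: z = (-b +/- sqrt(D)) / (2a) = (-0.609 +/- 1.160552) / (-0.488).
  z_1 = (-0.609 + 1.160552) / (-0.488) = -1.1302,   |z_1| = 1.1302.
  z_2 = (-0.609 - 1.160552) / (-0.488) = 3.6261,   |z_2| = 3.6261.
Moduli of all roots: 1.1302, 3.6261.
All moduli strictly greater than 1? Yes.
Verdict: Stationary.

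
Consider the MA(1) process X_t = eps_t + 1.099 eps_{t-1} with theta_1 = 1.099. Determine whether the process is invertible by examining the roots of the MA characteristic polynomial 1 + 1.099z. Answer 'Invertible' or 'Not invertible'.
\text{Not invertible}

The MA(q) characteristic polynomial is P(z) = 1 + 1.099z.
Invertibility requires all roots to lie outside the unit circle, i.e. |z| > 1 for every root.
This is linear in z: 1 + (1.099) z = 0  =>  z = -1/(1.099) = -0.909918,  |z| = 0.909918.
Moduli of all roots: 0.9099.
All moduli strictly greater than 1? No.
Verdict: Not invertible.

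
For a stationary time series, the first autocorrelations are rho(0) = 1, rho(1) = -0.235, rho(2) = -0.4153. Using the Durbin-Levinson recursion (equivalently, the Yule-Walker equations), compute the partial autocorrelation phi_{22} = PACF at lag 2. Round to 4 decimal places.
\phi_{22} = -0.4980

The PACF at lag k is phi_{kk}, the last component of the solution
to the Yule-Walker system G_k phi = r_k where
  (G_k)_{ij} = rho(|i - j|), (r_k)_i = rho(i), i,j = 1..k.
Equivalently, Durbin-Levinson gives phi_{kk} iteratively:
  phi_{11} = rho(1)
  phi_{kk} = [rho(k) - sum_{j=1..k-1} phi_{k-1,j} rho(k-j)]
            / [1 - sum_{j=1..k-1} phi_{k-1,j} rho(j)],
  phi_{k,j} = phi_{k-1,j} - phi_{kk} phi_{k-1,k-j},  j = 1..k-1.
Step k = 1:
  phi_11 = rho(1) = -0.235.
Step k = 2:
  phi_22 = [rho(2) - phi_11 rho(1)] / [1 - phi_11 rho(1)] = [-0.4153 - (-0.235)(-0.235)] / [1 - (-0.235)(-0.235)]
         = -0.470525 / 0.944775 = -0.498.
Therefore phi_{22} = -0.4980.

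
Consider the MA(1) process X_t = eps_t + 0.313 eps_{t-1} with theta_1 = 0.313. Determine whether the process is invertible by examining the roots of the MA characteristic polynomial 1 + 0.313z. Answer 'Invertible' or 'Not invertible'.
\text{Invertible}

The MA(q) characteristic polynomial is P(z) = 1 + 0.313z.
Invertibility requires all roots to lie outside the unit circle, i.e. |z| > 1 for every root.
This is linear in z: 1 + (0.313) z = 0  =>  z = -1/(0.313) = -3.194888,  |z| = 3.194888.
Moduli of all roots: 3.1949.
All moduli strictly greater than 1? Yes.
Verdict: Invertible.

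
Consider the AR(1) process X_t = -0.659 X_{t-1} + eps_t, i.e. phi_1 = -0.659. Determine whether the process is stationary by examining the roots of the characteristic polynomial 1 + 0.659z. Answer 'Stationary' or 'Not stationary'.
\text{Stationary}

The AR(p) characteristic polynomial is P(z) = 1 + 0.659z.
Stationarity requires all roots to lie outside the unit circle, i.e. |z| > 1 for every root.
This is linear in z: 1 + (0.659) z = 0  =>  z = -1/(0.659) = -1.517451,  |z| = 1.517451.
Moduli of all roots: 1.5175.
All moduli strictly greater than 1? Yes.
Verdict: Stationary.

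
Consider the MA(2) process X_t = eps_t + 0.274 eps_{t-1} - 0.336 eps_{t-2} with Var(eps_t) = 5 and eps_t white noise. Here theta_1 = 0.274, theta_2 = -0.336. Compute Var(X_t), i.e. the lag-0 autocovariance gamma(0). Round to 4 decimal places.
\gamma(0) = 5.9399

For an MA(q) process X_t = eps_t + sum_i theta_i eps_{t-i} with
Var(eps_t) = sigma^2, the variance is
  gamma(0) = sigma^2 * (1 + sum_i theta_i^2).
  sum_i theta_i^2 = (0.274)^2 + (-0.336)^2 = 0.075076 + 0.112896 = 0.187972.
  gamma(0) = 5 * (1 + 0.187972) = 5 * 1.187972 = 5.93986, which rounds to 5.9399.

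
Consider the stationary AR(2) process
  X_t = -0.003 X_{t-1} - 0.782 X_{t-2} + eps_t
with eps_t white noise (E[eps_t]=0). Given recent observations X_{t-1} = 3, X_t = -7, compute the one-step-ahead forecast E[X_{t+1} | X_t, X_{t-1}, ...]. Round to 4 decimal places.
E[X_{t+1} \mid \mathcal F_t] = -2.3250

For an AR(p) model X_t = c + sum_i phi_i X_{t-i} + eps_t, the
one-step-ahead conditional mean is
  E[X_{t+1} | X_t, ...] = c + sum_i phi_i X_{t+1-i}.
Substitute known values:
  E[X_{t+1} | ...] = (-0.003) * (-7) + (-0.782) * (3)
                   = -2.3250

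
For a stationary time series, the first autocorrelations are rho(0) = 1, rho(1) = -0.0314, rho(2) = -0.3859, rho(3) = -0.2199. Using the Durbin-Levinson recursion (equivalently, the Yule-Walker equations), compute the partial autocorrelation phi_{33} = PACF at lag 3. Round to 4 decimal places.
\phi_{33} = -0.2931

The PACF at lag k is phi_{kk}, the last component of the solution
to the Yule-Walker system G_k phi = r_k where
  (G_k)_{ij} = rho(|i - j|), (r_k)_i = rho(i), i,j = 1..k.
Equivalently, Durbin-Levinson gives phi_{kk} iteratively:
  phi_{11} = rho(1)
  phi_{kk} = [rho(k) - sum_{j=1..k-1} phi_{k-1,j} rho(k-j)]
            / [1 - sum_{j=1..k-1} phi_{k-1,j} rho(j)],
  phi_{k,j} = phi_{k-1,j} - phi_{kk} phi_{k-1,k-j},  j = 1..k-1.
Step k = 1:
  phi_11 = rho(1) = -0.0314.
Step k = 2:
  phi_22 = [rho(2) - phi_11 rho(1)] / [1 - phi_11 rho(1)] = [-0.3859 - (-0.0314)(-0.0314)] / [1 - (-0.0314)(-0.0314)]
         = -0.38688596 / 0.99901404 = -0.387268.
  Update: phi_21 = phi_11 - phi_22 phi_11 = -0.0314 - (-0.387268)(-0.0314) = -0.04356.
Step k = 3:
  phi_33 = [rho(3) - phi_21 rho(2) - phi_22 rho(1)] / [1 - phi_21 rho(1) - phi_22 rho(2)]
    numerator   = -0.2199 - (-0.04356)(-0.3859) - (-0.387268)(-0.0314) = -0.24887009
    denominator = 1 - (-0.04356)(-0.0314) - (-0.387268)(-0.3859) = 0.84918557
  phi_33 = -0.24887009 / 0.84918557 = -0.2931.
Therefore phi_{33} = -0.2931.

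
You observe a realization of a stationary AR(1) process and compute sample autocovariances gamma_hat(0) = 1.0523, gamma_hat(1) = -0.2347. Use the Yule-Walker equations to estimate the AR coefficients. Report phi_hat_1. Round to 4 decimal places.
\hat\phi_{1} = -0.2230

The Yule-Walker equations for an AR(p) process read, in matrix form,
  Gamma_p phi = r_p,   with   (Gamma_p)_{ij} = gamma(|i - j|),
                       (r_p)_i = gamma(i),   i,j = 1..p.
Substitute the sample gammas (Toeplitz matrix and right-hand side of size 1):
  Gamma_p = [[1.0523]]
  r_p     = [-0.2347]
With p = 1 this is the single equation gamma(0) phi_1 = gamma(1):
  phi_hat_1 = gamma(1) / gamma(0) = -0.2347 / 1.0523 = -0.2230.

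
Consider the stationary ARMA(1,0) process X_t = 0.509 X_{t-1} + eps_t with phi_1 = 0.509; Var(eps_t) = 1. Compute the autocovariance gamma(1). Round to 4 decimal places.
\gamma(1) = 0.6870

Multiply the model equation by X_{t-k} and take expectations. With theta_0 = psi_0 = 1 and psi_j the MA(infinity) weights, this gives
  gamma(k) - sum_i phi_i gamma(k-i) = c_k,
  c_k = sigma^2 * sum_{j=k..q} theta_j psi_{j-k}   (c_k = 0 for k > q),
using gamma(-m) = gamma(m).
Pure AR (q = 0): c_0 = sigma^2 = 1, c_k = 0 for k >= 1.
Equations for k = 0 and k = 1 (AR order 1):
  gamma(0) = phi_1 gamma(1) + c_0
  gamma(1) = phi_1 gamma(0) + c_1
Substituting the second into the first: gamma(0) (1 - phi_1^2) = c_0 + phi_1 c_1, so
  gamma(0) = c_0 / (1 - phi_1^2) = 1 / (1 - (0.509)^2) = 1 / 0.740919 = 1.349675.
  gamma(1) = phi_1 gamma(0) = (0.509)(1.349675) = 0.686985.
Therefore gamma(1) = 0.6870 (to 4 decimal places).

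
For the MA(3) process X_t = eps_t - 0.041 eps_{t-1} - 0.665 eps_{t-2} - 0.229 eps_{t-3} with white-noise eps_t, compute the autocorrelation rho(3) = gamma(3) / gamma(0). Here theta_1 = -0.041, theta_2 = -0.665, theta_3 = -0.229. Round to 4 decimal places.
\rho(3) = -0.1530

For an MA(q) process with theta_0 = 1, the autocovariance is
  gamma(k) = sigma^2 * sum_{i=0..q-k} theta_i * theta_{i+k},
and rho(k) = gamma(k) / gamma(0). Sigma^2 cancels.
  numerator   = (1)*(-0.229) = -0.229.
  denominator = (1)^2 + (-0.041)^2 + (-0.665)^2 + (-0.229)^2 = 1.496347.
  rho(3) = -0.229 / 1.496347 = -0.1530.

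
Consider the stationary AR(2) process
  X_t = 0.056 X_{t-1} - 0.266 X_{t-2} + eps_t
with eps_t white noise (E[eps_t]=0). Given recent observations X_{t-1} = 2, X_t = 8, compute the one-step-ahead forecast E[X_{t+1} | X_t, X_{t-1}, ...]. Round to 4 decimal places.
E[X_{t+1} \mid \mathcal F_t] = -0.0840

For an AR(p) model X_t = c + sum_i phi_i X_{t-i} + eps_t, the
one-step-ahead conditional mean is
  E[X_{t+1} | X_t, ...] = c + sum_i phi_i X_{t+1-i}.
Substitute known values:
  E[X_{t+1} | ...] = (0.056) * (8) + (-0.266) * (2)
                   = -0.0840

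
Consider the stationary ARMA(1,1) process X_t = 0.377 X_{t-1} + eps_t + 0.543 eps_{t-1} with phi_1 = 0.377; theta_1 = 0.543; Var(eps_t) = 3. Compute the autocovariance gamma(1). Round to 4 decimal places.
\gamma(1) = 3.8759

Multiply the model equation by X_{t-k} and take expectations. With theta_0 = psi_0 = 1 and psi_j the MA(infinity) weights, this gives
  gamma(k) - sum_i phi_i gamma(k-i) = c_k,
  c_k = sigma^2 * sum_{j=k..q} theta_j psi_{j-k}   (c_k = 0 for k > q),
using gamma(-m) = gamma(m).
psi-weights needed (psi_j = theta_j + sum_i phi_i psi_{j-i}):
  psi_1 = theta_1 + phi_1 = 0.543 + (0.377) = 0.92
Right-hand sides:
  c_0 = sigma^2 (1 + theta_1 psi_1) = 3 * (1 + (0.543)(0.92)) = 3 * 1.49956 = 4.49868
  c_1 = sigma^2 theta_1 = 3 * (0.543) = 1.629
  c_2 = 0
Equations for k = 0 and k = 1 (AR order 1):
  gamma(0) = phi_1 gamma(1) + c_0
  gamma(1) = phi_1 gamma(0) + c_1
Substituting the second into the first: gamma(0) (1 - phi_1^2) = c_0 + phi_1 c_1, so
  gamma(0) = (c_0 + phi_1 c_1) / (1 - phi_1^2) = (4.49868 + (0.377)(1.629)) / (1 - (0.377)^2) = 5.112813 / 0.857871 = 5.959886.
  gamma(1) = phi_1 gamma(0) + c_1 = (0.377)(5.959886) + (1.629) = 3.875877.
Therefore gamma(1) = 3.8759 (to 4 decimal places).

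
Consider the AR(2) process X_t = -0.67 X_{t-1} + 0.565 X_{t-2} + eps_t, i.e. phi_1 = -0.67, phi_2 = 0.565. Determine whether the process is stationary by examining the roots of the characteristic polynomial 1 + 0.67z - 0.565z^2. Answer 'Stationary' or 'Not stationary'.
\text{Not stationary}

The AR(p) characteristic polynomial is P(z) = 1 + 0.67z - 0.565z^2.
Stationarity requires all roots to lie outside the unit circle, i.e. |z| > 1 for every root.
Set 1 + (0.67) z + (-0.565) z^2 = 0, i.e. a z^2 + b z + c = 0 with a = -0.565, b = 0.67, c = 1.
Discriminant D = b^2 - 4ac = (0.67)^2 - 4*(-0.565)*1 = 0.4489 - (-2.26) = 2.7089.
D >= 0, so the roots are real: z = (-b +/- sqrt(D)) / (2a) = (-0.67 +/- 1.645874) / (-1.13).
  z_1 = (-0.67 + 1.645874) / (-1.13) = -0.8636,   |z_1| = 0.8636.
  z_2 = (-0.67 - 1.645874) / (-1.13) = 2.0494,   |z_2| = 2.0494.
Moduli of all roots: 0.8636, 2.0494.
All moduli strictly greater than 1? No.
Verdict: Not stationary.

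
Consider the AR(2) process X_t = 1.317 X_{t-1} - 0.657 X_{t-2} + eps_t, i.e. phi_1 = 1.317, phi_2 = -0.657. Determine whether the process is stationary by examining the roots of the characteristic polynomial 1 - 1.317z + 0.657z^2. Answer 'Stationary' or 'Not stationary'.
\text{Stationary}

The AR(p) characteristic polynomial is P(z) = 1 - 1.317z + 0.657z^2.
Stationarity requires all roots to lie outside the unit circle, i.e. |z| > 1 for every root.
Set 1 + (-1.317) z + (0.657) z^2 = 0, i.e. a z^2 + b z + c = 0 with a = 0.657, b = -1.317, c = 1.
Discriminant D = b^2 - 4ac = (-1.317)^2 - 4*(0.657)*1 = 1.734489 - (2.628) = -0.893511.
D < 0, so the roots are the complex-conjugate pair z = (-b +/- i sqrt(-D)) / (2a) = 1.0023 +/- 0.7194i.
For a conjugate pair |z|^2 = z * conj(z) = (product of roots) = c/a = 1/(0.657) = 1.52207, so |z| = sqrt(1.52207) = 1.2337 for both roots.
Moduli of all roots: 1.2337, 1.2337.
All moduli strictly greater than 1? Yes.
Verdict: Stationary.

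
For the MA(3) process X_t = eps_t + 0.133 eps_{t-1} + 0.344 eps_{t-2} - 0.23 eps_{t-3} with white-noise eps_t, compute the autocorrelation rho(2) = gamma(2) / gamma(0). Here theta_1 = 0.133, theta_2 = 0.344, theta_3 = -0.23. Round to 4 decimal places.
\rho(2) = 0.2636

For an MA(q) process with theta_0 = 1, the autocovariance is
  gamma(k) = sigma^2 * sum_{i=0..q-k} theta_i * theta_{i+k},
and rho(k) = gamma(k) / gamma(0). Sigma^2 cancels.
  numerator   = (1)*(0.344) + (0.133)*(-0.23) = 0.31341.
  denominator = (1)^2 + (0.133)^2 + (0.344)^2 + (-0.23)^2 = 1.188925.
  rho(2) = 0.31341 / 1.188925 = 0.2636.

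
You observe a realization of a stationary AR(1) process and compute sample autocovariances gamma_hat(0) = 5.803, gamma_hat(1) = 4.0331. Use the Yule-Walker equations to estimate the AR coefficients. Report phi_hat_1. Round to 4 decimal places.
\hat\phi_{1} = 0.6950

The Yule-Walker equations for an AR(p) process read, in matrix form,
  Gamma_p phi = r_p,   with   (Gamma_p)_{ij} = gamma(|i - j|),
                       (r_p)_i = gamma(i),   i,j = 1..p.
Substitute the sample gammas (Toeplitz matrix and right-hand side of size 1):
  Gamma_p = [[5.803]]
  r_p     = [4.0331]
With p = 1 this is the single equation gamma(0) phi_1 = gamma(1):
  phi_hat_1 = gamma(1) / gamma(0) = 4.0331 / 5.803 = 0.6950.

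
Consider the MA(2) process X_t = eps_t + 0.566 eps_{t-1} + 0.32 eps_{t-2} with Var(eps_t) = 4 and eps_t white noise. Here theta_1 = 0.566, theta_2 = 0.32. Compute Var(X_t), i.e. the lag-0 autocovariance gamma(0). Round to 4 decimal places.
\gamma(0) = 5.6910

For an MA(q) process X_t = eps_t + sum_i theta_i eps_{t-i} with
Var(eps_t) = sigma^2, the variance is
  gamma(0) = sigma^2 * (1 + sum_i theta_i^2).
  sum_i theta_i^2 = (0.566)^2 + (0.32)^2 = 0.320356 + 0.1024 = 0.422756.
  gamma(0) = 4 * (1 + 0.422756) = 4 * 1.422756 = 5.691024, which rounds to 5.6910.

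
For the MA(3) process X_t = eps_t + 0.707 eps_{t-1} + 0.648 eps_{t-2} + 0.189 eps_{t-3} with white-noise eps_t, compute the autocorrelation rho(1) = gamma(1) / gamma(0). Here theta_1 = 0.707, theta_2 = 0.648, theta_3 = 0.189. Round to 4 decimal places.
\rho(1) = 0.6585

For an MA(q) process with theta_0 = 1, the autocovariance is
  gamma(k) = sigma^2 * sum_{i=0..q-k} theta_i * theta_{i+k},
and rho(k) = gamma(k) / gamma(0). Sigma^2 cancels.
  numerator   = (1)*(0.707) + (0.707)*(0.648) + (0.648)*(0.189) = 1.287608.
  denominator = (1)^2 + (0.707)^2 + (0.648)^2 + (0.189)^2 = 1.955474.
  rho(1) = 1.287608 / 1.955474 = 0.6585.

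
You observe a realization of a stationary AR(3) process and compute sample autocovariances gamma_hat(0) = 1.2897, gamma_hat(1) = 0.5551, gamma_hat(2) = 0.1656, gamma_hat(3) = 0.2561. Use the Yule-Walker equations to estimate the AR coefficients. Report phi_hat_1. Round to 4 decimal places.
\hat\phi_{1} = 0.4750

The Yule-Walker equations for an AR(p) process read, in matrix form,
  Gamma_p phi = r_p,   with   (Gamma_p)_{ij} = gamma(|i - j|),
                       (r_p)_i = gamma(i),   i,j = 1..p.
Substitute the sample gammas (Toeplitz matrix and right-hand side of size 3):
  Gamma_p = [[1.2897, 0.5551, 0.1656], [0.5551, 1.2897, 0.5551], [0.1656, 0.5551, 1.2897]]
  r_p     = [0.5551, 0.1656, 0.2561]
Written out (R1..R3):
  (R1) 1.2897 phi_1 + 0.5551 phi_2 + 0.1656 phi_3 = 0.5551
  (R2) 0.5551 phi_1 + 1.2897 phi_2 + 0.5551 phi_3 = 0.1656
  (R3) 0.1656 phi_1 + 0.5551 phi_2 + 1.2897 phi_3 = 0.2561
Gaussian elimination:
  R2 <- R2 - (0.5551/1.2897) R1 = R2 - (0.43041) R1:  1.050779 phi_2 + 0.483824 phi_3 = -0.073321
  R3 <- R3 - (0.1656/1.2897) R1 = R3 - (0.128402) R1:  0.483824 phi_2 + 1.268437 phi_3 = 0.184824
  R3 <- R3 - (0.483824/1.050779) R2 = R3 - (0.460443) R2:  1.045663 phi_3 = 0.218584
Back-substitution:
  phi_hat_3 = 0.218584 / 1.045663 = 0.209039
  phi_hat_2 = (-0.073321 - (0.483824)(0.209039)) / 1.050779 = -0.166028
  phi_hat_1 = (0.5551 - (0.5551)(-0.166028) - (0.1656)(0.209039)) / 1.2897 = 0.475029
So phi_hat = [0.4750, -0.1660, 0.2090].
Therefore phi_hat_1 = 0.4750.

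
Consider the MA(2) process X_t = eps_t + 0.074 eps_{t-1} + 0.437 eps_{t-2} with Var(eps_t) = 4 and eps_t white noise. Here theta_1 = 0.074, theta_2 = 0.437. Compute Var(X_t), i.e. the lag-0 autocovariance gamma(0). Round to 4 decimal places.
\gamma(0) = 4.7858

For an MA(q) process X_t = eps_t + sum_i theta_i eps_{t-i} with
Var(eps_t) = sigma^2, the variance is
  gamma(0) = sigma^2 * (1 + sum_i theta_i^2).
  sum_i theta_i^2 = (0.074)^2 + (0.437)^2 = 0.005476 + 0.190969 = 0.196445.
  gamma(0) = 4 * (1 + 0.196445) = 4 * 1.196445 = 4.78578, which rounds to 4.7858.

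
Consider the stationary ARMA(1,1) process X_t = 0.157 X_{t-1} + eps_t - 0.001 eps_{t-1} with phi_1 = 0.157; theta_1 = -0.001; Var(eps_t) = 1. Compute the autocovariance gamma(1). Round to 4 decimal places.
\gamma(1) = 0.1599

Multiply the model equation by X_{t-k} and take expectations. With theta_0 = psi_0 = 1 and psi_j the MA(infinity) weights, this gives
  gamma(k) - sum_i phi_i gamma(k-i) = c_k,
  c_k = sigma^2 * sum_{j=k..q} theta_j psi_{j-k}   (c_k = 0 for k > q),
using gamma(-m) = gamma(m).
psi-weights needed (psi_j = theta_j + sum_i phi_i psi_{j-i}):
  psi_1 = theta_1 + phi_1 = -0.001 + (0.157) = 0.156
Right-hand sides:
  c_0 = sigma^2 (1 + theta_1 psi_1) = 1 * (1 + (-0.001)(0.156)) = 1 * 0.999844 = 0.999844
  c_1 = sigma^2 theta_1 = 1 * (-0.001) = -0.001
  c_2 = 0
Equations for k = 0 and k = 1 (AR order 1):
  gamma(0) = phi_1 gamma(1) + c_0
  gamma(1) = phi_1 gamma(0) + c_1
Substituting the second into the first: gamma(0) (1 - phi_1^2) = c_0 + phi_1 c_1, so
  gamma(0) = (c_0 + phi_1 c_1) / (1 - phi_1^2) = (0.999844 + (0.157)(-0.001)) / (1 - (0.157)^2) = 0.999687 / 0.975351 = 1.024951.
  gamma(1) = phi_1 gamma(0) + c_1 = (0.157)(1.024951) + (-0.001) = 0.159917.
Therefore gamma(1) = 0.1599 (to 4 decimal places).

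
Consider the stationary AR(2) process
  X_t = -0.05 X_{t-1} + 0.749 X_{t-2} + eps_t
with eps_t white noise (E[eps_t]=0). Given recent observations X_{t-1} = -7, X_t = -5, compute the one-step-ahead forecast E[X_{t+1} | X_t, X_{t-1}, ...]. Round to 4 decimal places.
E[X_{t+1} \mid \mathcal F_t] = -4.9930

For an AR(p) model X_t = c + sum_i phi_i X_{t-i} + eps_t, the
one-step-ahead conditional mean is
  E[X_{t+1} | X_t, ...] = c + sum_i phi_i X_{t+1-i}.
Substitute known values:
  E[X_{t+1} | ...] = (-0.05) * (-5) + (0.749) * (-7)
                   = -4.9930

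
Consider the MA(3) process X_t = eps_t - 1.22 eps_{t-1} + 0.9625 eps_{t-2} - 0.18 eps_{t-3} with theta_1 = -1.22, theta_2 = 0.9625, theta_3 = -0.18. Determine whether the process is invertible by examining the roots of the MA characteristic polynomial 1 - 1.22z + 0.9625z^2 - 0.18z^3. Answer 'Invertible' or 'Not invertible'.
\text{Invertible}

The MA(q) characteristic polynomial is P(z) = 1 - 1.22z + 0.9625z^2 - 0.18z^3.
Invertibility requires all roots to lie outside the unit circle, i.e. |z| > 1 for every root.
Degree 3: look for a simple real root z0 first, then factor out (1 - z/z0) and solve the remaining quadratic.
Testing z0 = 4: P(4) = 1 + (-1.22)(4) + (0.9625)(4)^2 + (-0.18)(4)^3
  = 1 + (-4.88) + (15.4) + (-11.52) = 0.  So z_0 = 4 is a root, |z_0| = 4.
Divide out the factor (1 - 0.25 z) = (1 - z/z0) (since 1/z0 = 0.25):
  P(z) = (1 - 0.25 z)(1 + (-0.97) z + (0.72) z^2)
  [check: z-coef -0.97 - (0.25) = -1.22; z^2-coef 0.72 - (0.25)(-0.97) = 0.9625; z^3-coef -(0.25)(0.72) = -0.18.]
Remaining roots from the quadratic factor 1 + (-0.97) z + (0.72) z^2:
  Set 1 + (-0.97) z + (0.72) z^2 = 0, i.e. a z^2 + b z + c = 0 with a = 0.72, b = -0.97, c = 1.
  Discriminant D = b^2 - 4ac = (-0.97)^2 - 4*(0.72)*1 = 0.9409 - (2.88) = -1.9391.
  D < 0, so the roots are the complex-conjugate pair z = (-b +/- i sqrt(-D)) / (2a) = 0.6736 +/- 0.967i.
  For a conjugate pair |z|^2 = z * conj(z) = (product of roots) = c/a = 1/(0.72) = 1.388889, so |z| = sqrt(1.388889) = 1.1785 for both roots.
Moduli of all roots: 4.0000, 1.1785, 1.1785.
All moduli strictly greater than 1? Yes.
Verdict: Invertible.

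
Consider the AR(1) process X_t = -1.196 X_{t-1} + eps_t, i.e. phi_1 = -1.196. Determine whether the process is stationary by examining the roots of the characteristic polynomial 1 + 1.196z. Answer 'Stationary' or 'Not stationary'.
\text{Not stationary}

The AR(p) characteristic polynomial is P(z) = 1 + 1.196z.
Stationarity requires all roots to lie outside the unit circle, i.e. |z| > 1 for every root.
This is linear in z: 1 + (1.196) z = 0  =>  z = -1/(1.196) = -0.83612,  |z| = 0.83612.
Moduli of all roots: 0.8361.
All moduli strictly greater than 1? No.
Verdict: Not stationary.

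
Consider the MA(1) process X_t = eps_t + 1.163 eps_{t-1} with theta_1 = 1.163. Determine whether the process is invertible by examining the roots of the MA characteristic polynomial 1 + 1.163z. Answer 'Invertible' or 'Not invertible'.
\text{Not invertible}

The MA(q) characteristic polynomial is P(z) = 1 + 1.163z.
Invertibility requires all roots to lie outside the unit circle, i.e. |z| > 1 for every root.
This is linear in z: 1 + (1.163) z = 0  =>  z = -1/(1.163) = -0.859845,  |z| = 0.859845.
Moduli of all roots: 0.8598.
All moduli strictly greater than 1? No.
Verdict: Not invertible.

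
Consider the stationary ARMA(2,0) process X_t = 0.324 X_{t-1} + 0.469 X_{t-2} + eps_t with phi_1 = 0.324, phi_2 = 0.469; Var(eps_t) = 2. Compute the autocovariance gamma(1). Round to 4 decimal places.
\gamma(1) = 2.4924

Multiply the model equation by X_{t-k} and take expectations. With theta_0 = psi_0 = 1 and psi_j the MA(infinity) weights, this gives
  gamma(k) - sum_i phi_i gamma(k-i) = c_k,
  c_k = sigma^2 * sum_{j=k..q} theta_j psi_{j-k}   (c_k = 0 for k > q),
using gamma(-m) = gamma(m).
Pure AR (q = 0): c_0 = sigma^2 = 2, c_k = 0 for k >= 1.
Equations for k = 0, 1, 2 (AR order 2, c_2 = 0):
  (E0) gamma(0) = phi_1 gamma(1) + phi_2 gamma(2) + c_0
  (E1) gamma(1) = phi_1 gamma(0) + phi_2 gamma(1) + c_1
  (E2) gamma(2) = phi_1 gamma(1) + phi_2 gamma(0)
From (E1): gamma(1) = A gamma(0) + B with
  A = phi_1 / (1 - phi_2) = 0.324 / 0.531 = 0.610169,   B = c_1 / (1 - phi_2) = 0 / 0.531 = 0.
Insert (E2) into (E0): gamma(0) (1 - phi_2^2) = phi_1 (1 + phi_2) gamma(1) + c_0.
  phi_1 (1 + phi_2) = (0.324)(1.469) = 0.475956,   1 - phi_2^2 = 0.780039.
Replace gamma(1) by A gamma(0) + B and collect gamma(0):
  gamma(0) [0.780039 - (0.475956)(0.610169)] = c_0 = 2
  gamma(0) * 0.489625 = 2
  gamma(0) = 2 / 0.489625 = 4.084757.
  gamma(1) = A gamma(0) = (0.610169)(4.084757) = 2.492394.
Therefore gamma(1) = 2.4924 (to 4 decimal places).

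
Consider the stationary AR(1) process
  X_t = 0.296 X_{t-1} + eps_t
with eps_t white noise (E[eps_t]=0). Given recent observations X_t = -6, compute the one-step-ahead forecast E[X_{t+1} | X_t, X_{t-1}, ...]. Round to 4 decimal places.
E[X_{t+1} \mid \mathcal F_t] = -1.7760

For an AR(p) model X_t = c + sum_i phi_i X_{t-i} + eps_t, the
one-step-ahead conditional mean is
  E[X_{t+1} | X_t, ...] = c + sum_i phi_i X_{t+1-i}.
Substitute known values:
  E[X_{t+1} | ...] = (0.296) * (-6)
                   = -1.7760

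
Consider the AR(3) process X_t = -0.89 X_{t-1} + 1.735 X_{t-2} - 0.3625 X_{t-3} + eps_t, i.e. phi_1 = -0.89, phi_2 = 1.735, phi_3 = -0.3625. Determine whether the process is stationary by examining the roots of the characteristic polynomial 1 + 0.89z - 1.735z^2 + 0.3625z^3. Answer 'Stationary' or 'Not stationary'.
\text{Not stationary}

The AR(p) characteristic polynomial is P(z) = 1 + 0.89z - 1.735z^2 + 0.3625z^3.
Stationarity requires all roots to lie outside the unit circle, i.e. |z| > 1 for every root.
Degree 3: look for a simple real root z0 first, then factor out (1 - z/z0) and solve the remaining quadratic.
Testing z0 = 4: P(4) = 1 + (0.89)(4) + (-1.735)(4)^2 + (0.3625)(4)^3
  = 1 + (3.56) + (-27.76) + (23.2) = 0.  So z_0 = 4 is a root, |z_0| = 4.
Divide out the factor (1 - 0.25 z) = (1 - z/z0) (since 1/z0 = 0.25):
  P(z) = (1 - 0.25 z)(1 + (1.14) z + (-1.45) z^2)
  [check: z-coef 1.14 - (0.25) = 0.89; z^2-coef -1.45 - (0.25)(1.14) = -1.735; z^3-coef -(0.25)(-1.45) = 0.3625.]
Remaining roots from the quadratic factor 1 + (1.14) z + (-1.45) z^2:
  Set 1 + (1.14) z + (-1.45) z^2 = 0, i.e. a z^2 + b z + c = 0 with a = -1.45, b = 1.14, c = 1.
  Discriminant D = b^2 - 4ac = (1.14)^2 - 4*(-1.45)*1 = 1.2996 - (-5.8) = 7.0996.
  D >= 0, so the roots are real: z = (-b +/- sqrt(D)) / (2a) = (-1.14 +/- 2.664507) / (-2.9).
    z_1 = (-1.14 + 2.664507) / (-2.9) = -0.5257,   |z_1| = 0.5257.
    z_2 = (-1.14 - 2.664507) / (-2.9) = 1.3119,   |z_2| = 1.3119.
Moduli of all roots: 4.0000, 0.5257, 1.3119.
All moduli strictly greater than 1? No.
Verdict: Not stationary.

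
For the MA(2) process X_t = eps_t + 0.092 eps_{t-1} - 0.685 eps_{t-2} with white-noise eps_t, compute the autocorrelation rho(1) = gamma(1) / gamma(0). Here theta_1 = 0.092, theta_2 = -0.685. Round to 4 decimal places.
\rho(1) = 0.0196

For an MA(q) process with theta_0 = 1, the autocovariance is
  gamma(k) = sigma^2 * sum_{i=0..q-k} theta_i * theta_{i+k},
and rho(k) = gamma(k) / gamma(0). Sigma^2 cancels.
  numerator   = (1)*(0.092) + (0.092)*(-0.685) = 0.02898.
  denominator = (1)^2 + (0.092)^2 + (-0.685)^2 = 1.477689.
  rho(1) = 0.02898 / 1.477689 = 0.0196.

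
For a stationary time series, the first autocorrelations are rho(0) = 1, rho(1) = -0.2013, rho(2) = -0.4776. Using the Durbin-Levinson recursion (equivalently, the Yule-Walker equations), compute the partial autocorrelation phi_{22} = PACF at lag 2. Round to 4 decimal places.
\phi_{22} = -0.5400

The PACF at lag k is phi_{kk}, the last component of the solution
to the Yule-Walker system G_k phi = r_k where
  (G_k)_{ij} = rho(|i - j|), (r_k)_i = rho(i), i,j = 1..k.
Equivalently, Durbin-Levinson gives phi_{kk} iteratively:
  phi_{11} = rho(1)
  phi_{kk} = [rho(k) - sum_{j=1..k-1} phi_{k-1,j} rho(k-j)]
            / [1 - sum_{j=1..k-1} phi_{k-1,j} rho(j)],
  phi_{k,j} = phi_{k-1,j} - phi_{kk} phi_{k-1,k-j},  j = 1..k-1.
Step k = 1:
  phi_11 = rho(1) = -0.2013.
Step k = 2:
  phi_22 = [rho(2) - phi_11 rho(1)] / [1 - phi_11 rho(1)] = [-0.4776 - (-0.2013)(-0.2013)] / [1 - (-0.2013)(-0.2013)]
         = -0.51812169 / 0.95947831 = -0.54.
Therefore phi_{22} = -0.5400.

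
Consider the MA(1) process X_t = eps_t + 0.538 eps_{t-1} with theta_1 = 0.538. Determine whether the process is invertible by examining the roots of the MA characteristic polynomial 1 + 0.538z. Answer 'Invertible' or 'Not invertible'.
\text{Invertible}

The MA(q) characteristic polynomial is P(z) = 1 + 0.538z.
Invertibility requires all roots to lie outside the unit circle, i.e. |z| > 1 for every root.
This is linear in z: 1 + (0.538) z = 0  =>  z = -1/(0.538) = -1.858736,  |z| = 1.858736.
Moduli of all roots: 1.8587.
All moduli strictly greater than 1? Yes.
Verdict: Invertible.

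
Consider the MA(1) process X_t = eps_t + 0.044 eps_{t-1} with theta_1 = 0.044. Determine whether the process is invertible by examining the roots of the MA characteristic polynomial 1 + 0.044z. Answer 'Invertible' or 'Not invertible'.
\text{Invertible}

The MA(q) characteristic polynomial is P(z) = 1 + 0.044z.
Invertibility requires all roots to lie outside the unit circle, i.e. |z| > 1 for every root.
This is linear in z: 1 + (0.044) z = 0  =>  z = -1/(0.044) = -22.727273,  |z| = 22.727273.
Moduli of all roots: 22.7273.
All moduli strictly greater than 1? Yes.
Verdict: Invertible.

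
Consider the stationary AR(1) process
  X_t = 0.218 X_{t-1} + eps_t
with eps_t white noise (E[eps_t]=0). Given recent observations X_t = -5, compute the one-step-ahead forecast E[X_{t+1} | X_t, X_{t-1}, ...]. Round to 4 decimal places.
E[X_{t+1} \mid \mathcal F_t] = -1.0900

For an AR(p) model X_t = c + sum_i phi_i X_{t-i} + eps_t, the
one-step-ahead conditional mean is
  E[X_{t+1} | X_t, ...] = c + sum_i phi_i X_{t+1-i}.
Substitute known values:
  E[X_{t+1} | ...] = (0.218) * (-5)
                   = -1.0900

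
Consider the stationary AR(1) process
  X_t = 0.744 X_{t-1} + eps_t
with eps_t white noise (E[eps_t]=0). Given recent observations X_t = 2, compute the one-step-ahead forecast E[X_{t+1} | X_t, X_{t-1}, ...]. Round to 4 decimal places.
E[X_{t+1} \mid \mathcal F_t] = 1.4880

For an AR(p) model X_t = c + sum_i phi_i X_{t-i} + eps_t, the
one-step-ahead conditional mean is
  E[X_{t+1} | X_t, ...] = c + sum_i phi_i X_{t+1-i}.
Substitute known values:
  E[X_{t+1} | ...] = (0.744) * (2)
                   = 1.4880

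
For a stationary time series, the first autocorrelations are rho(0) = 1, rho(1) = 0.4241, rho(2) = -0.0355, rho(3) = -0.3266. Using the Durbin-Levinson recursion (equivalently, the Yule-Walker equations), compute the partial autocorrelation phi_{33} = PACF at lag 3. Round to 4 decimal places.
\phi_{33} = -0.2570

The PACF at lag k is phi_{kk}, the last component of the solution
to the Yule-Walker system G_k phi = r_k where
  (G_k)_{ij} = rho(|i - j|), (r_k)_i = rho(i), i,j = 1..k.
Equivalently, Durbin-Levinson gives phi_{kk} iteratively:
  phi_{11} = rho(1)
  phi_{kk} = [rho(k) - sum_{j=1..k-1} phi_{k-1,j} rho(k-j)]
            / [1 - sum_{j=1..k-1} phi_{k-1,j} rho(j)],
  phi_{k,j} = phi_{k-1,j} - phi_{kk} phi_{k-1,k-j},  j = 1..k-1.
Step k = 1:
  phi_11 = rho(1) = 0.4241.
Step k = 2:
  phi_22 = [rho(2) - phi_11 rho(1)] / [1 - phi_11 rho(1)] = [-0.0355 - (0.4241)(0.4241)] / [1 - (0.4241)(0.4241)]
         = -0.21536081 / 0.82013919 = -0.262591.
  Update: phi_21 = phi_11 - phi_22 phi_11 = 0.4241 - (-0.262591)(0.4241) = 0.535465.
Step k = 3:
  phi_33 = [rho(3) - phi_21 rho(2) - phi_22 rho(1)] / [1 - phi_21 rho(1) - phi_22 rho(2)]
    numerator   = -0.3266 - (0.535465)(-0.0355) - (-0.262591)(0.4241) = -0.19622635
    denominator = 1 - (0.535465)(0.4241) - (-0.262591)(-0.0355) = 0.76358747
  phi_33 = -0.19622635 / 0.76358747 = -0.257.
Therefore phi_{33} = -0.2570.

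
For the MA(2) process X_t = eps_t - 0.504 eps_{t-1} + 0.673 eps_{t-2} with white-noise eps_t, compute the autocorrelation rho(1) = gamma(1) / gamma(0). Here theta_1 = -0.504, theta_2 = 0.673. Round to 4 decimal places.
\rho(1) = -0.4940

For an MA(q) process with theta_0 = 1, the autocovariance is
  gamma(k) = sigma^2 * sum_{i=0..q-k} theta_i * theta_{i+k},
and rho(k) = gamma(k) / gamma(0). Sigma^2 cancels.
  numerator   = (1)*(-0.504) + (-0.504)*(0.673) = -0.843192.
  denominator = (1)^2 + (-0.504)^2 + (0.673)^2 = 1.706945.
  rho(1) = -0.843192 / 1.706945 = -0.4940.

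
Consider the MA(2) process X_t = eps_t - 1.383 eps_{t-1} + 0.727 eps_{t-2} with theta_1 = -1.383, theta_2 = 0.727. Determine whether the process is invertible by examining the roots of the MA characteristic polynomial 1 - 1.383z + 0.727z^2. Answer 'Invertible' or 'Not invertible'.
\text{Invertible}

The MA(q) characteristic polynomial is P(z) = 1 - 1.383z + 0.727z^2.
Invertibility requires all roots to lie outside the unit circle, i.e. |z| > 1 for every root.
Set 1 + (-1.383) z + (0.727) z^2 = 0, i.e. a z^2 + b z + c = 0 with a = 0.727, b = -1.383, c = 1.
Discriminant D = b^2 - 4ac = (-1.383)^2 - 4*(0.727)*1 = 1.912689 - (2.908) = -0.995311.
D < 0, so the roots are the complex-conjugate pair z = (-b +/- i sqrt(-D)) / (2a) = 0.9512 +/- 0.6861i.
For a conjugate pair |z|^2 = z * conj(z) = (product of roots) = c/a = 1/(0.727) = 1.375516, so |z| = sqrt(1.375516) = 1.1728 for both roots.
Moduli of all roots: 1.1728, 1.1728.
All moduli strictly greater than 1? Yes.
Verdict: Invertible.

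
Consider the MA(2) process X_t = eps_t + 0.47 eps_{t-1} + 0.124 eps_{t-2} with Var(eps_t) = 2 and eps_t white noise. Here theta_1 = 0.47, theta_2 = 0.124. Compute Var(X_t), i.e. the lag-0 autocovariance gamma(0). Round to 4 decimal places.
\gamma(0) = 2.4726

For an MA(q) process X_t = eps_t + sum_i theta_i eps_{t-i} with
Var(eps_t) = sigma^2, the variance is
  gamma(0) = sigma^2 * (1 + sum_i theta_i^2).
  sum_i theta_i^2 = (0.47)^2 + (0.124)^2 = 0.2209 + 0.015376 = 0.236276.
  gamma(0) = 2 * (1 + 0.236276) = 2 * 1.236276 = 2.472552, which rounds to 2.4726.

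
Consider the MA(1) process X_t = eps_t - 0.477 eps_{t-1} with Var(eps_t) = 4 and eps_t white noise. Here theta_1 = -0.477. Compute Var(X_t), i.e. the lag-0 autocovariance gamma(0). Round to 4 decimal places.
\gamma(0) = 4.9101

For an MA(q) process X_t = eps_t + sum_i theta_i eps_{t-i} with
Var(eps_t) = sigma^2, the variance is
  gamma(0) = sigma^2 * (1 + sum_i theta_i^2).
  sum_i theta_i^2 = (-0.477)^2 = 0.227529.
  gamma(0) = 4 * (1 + 0.227529) = 4 * 1.227529 = 4.910116, which rounds to 4.9101.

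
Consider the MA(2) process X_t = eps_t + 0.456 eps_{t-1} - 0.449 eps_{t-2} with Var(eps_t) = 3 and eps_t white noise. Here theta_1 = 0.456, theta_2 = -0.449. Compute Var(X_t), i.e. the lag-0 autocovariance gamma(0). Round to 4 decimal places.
\gamma(0) = 4.2286

For an MA(q) process X_t = eps_t + sum_i theta_i eps_{t-i} with
Var(eps_t) = sigma^2, the variance is
  gamma(0) = sigma^2 * (1 + sum_i theta_i^2).
  sum_i theta_i^2 = (0.456)^2 + (-0.449)^2 = 0.207936 + 0.201601 = 0.409537.
  gamma(0) = 3 * (1 + 0.409537) = 3 * 1.409537 = 4.228611, which rounds to 4.2286.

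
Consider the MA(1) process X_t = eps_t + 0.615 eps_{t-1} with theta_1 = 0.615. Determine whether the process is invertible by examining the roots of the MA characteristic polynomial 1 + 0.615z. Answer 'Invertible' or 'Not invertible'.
\text{Invertible}

The MA(q) characteristic polynomial is P(z) = 1 + 0.615z.
Invertibility requires all roots to lie outside the unit circle, i.e. |z| > 1 for every root.
This is linear in z: 1 + (0.615) z = 0  =>  z = -1/(0.615) = -1.626016,  |z| = 1.626016.
Moduli of all roots: 1.6260.
All moduli strictly greater than 1? Yes.
Verdict: Invertible.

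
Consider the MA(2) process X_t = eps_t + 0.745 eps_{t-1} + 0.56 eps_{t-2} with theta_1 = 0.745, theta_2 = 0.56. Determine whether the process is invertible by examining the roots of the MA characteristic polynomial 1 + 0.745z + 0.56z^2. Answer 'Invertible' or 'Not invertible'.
\text{Invertible}

The MA(q) characteristic polynomial is P(z) = 1 + 0.745z + 0.56z^2.
Invertibility requires all roots to lie outside the unit circle, i.e. |z| > 1 for every root.
Set 1 + (0.745) z + (0.56) z^2 = 0, i.e. a z^2 + b z + c = 0 with a = 0.56, b = 0.745, c = 1.
Discriminant D = b^2 - 4ac = (0.745)^2 - 4*(0.56)*1 = 0.555025 - (2.24) = -1.684975.
D < 0, so the roots are the complex-conjugate pair z = (-b +/- i sqrt(-D)) / (2a) = -0.6652 +/- 1.159i.
For a conjugate pair |z|^2 = z * conj(z) = (product of roots) = c/a = 1/(0.56) = 1.785714, so |z| = sqrt(1.785714) = 1.3363 for both roots.
Moduli of all roots: 1.3363, 1.3363.
All moduli strictly greater than 1? Yes.
Verdict: Invertible.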